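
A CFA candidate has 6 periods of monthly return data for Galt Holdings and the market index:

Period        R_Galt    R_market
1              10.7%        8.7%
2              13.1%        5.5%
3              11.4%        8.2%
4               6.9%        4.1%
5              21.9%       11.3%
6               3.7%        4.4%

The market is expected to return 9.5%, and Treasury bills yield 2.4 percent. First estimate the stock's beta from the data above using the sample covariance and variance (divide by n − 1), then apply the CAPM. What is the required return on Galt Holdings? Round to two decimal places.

Mean R_i = (10.7 + 13.1 + 11.4 + 6.9 + 21.9 + 3.7) / 6 = 11.2833%
Mean R_m = (8.7 + 5.5 + 8.2 + 4.1 + 11.3 + 4.4) / 6 = 7.0333%
Σ(R_i − R̄_i)(R_m − R̄_m) = 74.5033  ⇒  Cov = 74.5033 / 5 = 14.9007
Σ(R_m − R̄_m)² = 40.2333  ⇒  Var(R_m) = 40.2333 / 5 = 8.0467
β = Cov / Var(R_m) = 14.9007 / 8.0467 = 1.8518
MRP = 9.5% − 2.4% = 7.10%
E(R) = R_f + β × MRP = 2.4% + 1.8518 × 7.1% = 15.55%

15.55%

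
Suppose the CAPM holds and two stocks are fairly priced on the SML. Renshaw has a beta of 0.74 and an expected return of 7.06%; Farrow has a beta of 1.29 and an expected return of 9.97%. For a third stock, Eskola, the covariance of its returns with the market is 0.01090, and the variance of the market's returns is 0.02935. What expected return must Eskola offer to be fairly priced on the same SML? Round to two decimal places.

MRP = (9.97% − 7.06%) / (1.29 − 0.74) = 5.2909%
R_f = 7.06% − 0.74 × 5.2909% = 3.1447%
β_Eskola = Cov / Var(R_m) = 0.01090 / 0.02935 = 0.3714
E(R_Eskola) = R_f + β × MRP = 3.1447% + 0.3714 × 5.2909% = 5.11%

5.11%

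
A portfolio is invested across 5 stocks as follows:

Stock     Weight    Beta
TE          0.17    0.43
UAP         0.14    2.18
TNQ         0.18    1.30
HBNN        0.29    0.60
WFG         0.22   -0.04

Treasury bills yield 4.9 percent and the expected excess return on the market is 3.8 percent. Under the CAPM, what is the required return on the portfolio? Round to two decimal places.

7.85%

β_P = Σ w_i β_i = 0.17×0.43 + 0.14×2.18 + 0.18×1.30 + 0.29×0.60 + 0.22×-0.04 = 0.7775
E(R_P) = R_f + β_P × MRP = 4.9% + 0.7775 × 3.8% = 7.85%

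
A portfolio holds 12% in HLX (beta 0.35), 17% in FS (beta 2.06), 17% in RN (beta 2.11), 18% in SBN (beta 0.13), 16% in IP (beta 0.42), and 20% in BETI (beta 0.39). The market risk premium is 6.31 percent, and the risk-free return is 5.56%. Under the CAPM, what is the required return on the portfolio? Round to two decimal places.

β_P = Σ w_i β_i = 0.12×0.35 + 0.17×2.06 + 0.17×2.11 + 0.18×0.13 + 0.16×0.42 + 0.20×0.39 = 0.9195
E(R_P) = R_f + β_P × MRP = 5.56% + 0.9195 × 6.31% = 11.36%

11.36%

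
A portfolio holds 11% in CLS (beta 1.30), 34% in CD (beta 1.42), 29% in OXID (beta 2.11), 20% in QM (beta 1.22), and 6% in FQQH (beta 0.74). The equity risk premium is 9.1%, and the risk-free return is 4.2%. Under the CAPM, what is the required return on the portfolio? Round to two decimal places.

18.09%

β_P = Σ w_i β_i = 0.11×1.30 + 0.34×1.42 + 0.29×2.11 + 0.20×1.22 + 0.06×0.74 = 1.5261
E(R_P) = R_f + β_P × MRP = 4.2% + 1.5261 × 9.1% = 18.09%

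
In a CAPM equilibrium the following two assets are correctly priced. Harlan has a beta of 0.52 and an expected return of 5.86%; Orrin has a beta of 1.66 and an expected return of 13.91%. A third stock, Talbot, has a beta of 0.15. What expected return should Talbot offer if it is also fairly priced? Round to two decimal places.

3.25%

MRP (SML slope) = (13.91% − 5.86%) / (1.66 − 0.52) = 8.05% / 1.14 = 7.0614%
R_f (intercept) = 5.86% − 0.52 × 7.0614% = 2.1881%
E(R_Talbot) = R_f + β × MRP = 2.1881% + 0.15 × 7.0614% = 3.25%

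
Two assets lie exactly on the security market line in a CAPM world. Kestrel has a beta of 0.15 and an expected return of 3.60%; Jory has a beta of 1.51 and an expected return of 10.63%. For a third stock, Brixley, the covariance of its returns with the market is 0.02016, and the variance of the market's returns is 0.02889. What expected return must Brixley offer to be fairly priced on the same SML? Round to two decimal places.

6.43%

MRP = (10.63% − 3.60%) / (1.51 − 0.15) = 5.1691%
R_f = 3.60% − 0.15 × 5.1691% = 2.8246%
β_Brixley = Cov / Var(R_m) = 0.02016 / 0.02889 = 0.6978
E(R_Brixley) = R_f + β × MRP = 2.8246% + 0.6978 × 5.1691% = 6.43%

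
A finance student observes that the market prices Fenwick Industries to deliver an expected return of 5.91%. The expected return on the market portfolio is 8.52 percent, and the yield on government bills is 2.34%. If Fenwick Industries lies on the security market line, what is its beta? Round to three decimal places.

0.578

MRP = 8.52% − 2.34% = 6.18%
β = (E(R) − R_f) / MRP = (5.91% − 2.34%) / 6.18% = 3.57% / 6.18% = 0.578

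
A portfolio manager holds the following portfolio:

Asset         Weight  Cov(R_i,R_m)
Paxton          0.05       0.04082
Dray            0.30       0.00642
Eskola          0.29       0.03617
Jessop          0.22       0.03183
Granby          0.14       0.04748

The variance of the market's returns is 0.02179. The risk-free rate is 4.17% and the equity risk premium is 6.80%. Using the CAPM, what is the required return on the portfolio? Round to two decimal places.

β_Paxton = 0.04082 / 0.02179 = 1.8733
β_Dray = 0.00642 / 0.02179 = 0.2946
β_Eskola = 0.03617 / 0.02179 = 1.6599
β_Jessop = 0.03183 / 0.02179 = 1.4608
β_Granby = 0.04748 / 0.02179 = 2.1790
β_P = Σ w_i β_i = 0.05×1.8733 + 0.30×0.2946 + 0.29×1.6599 + 0.22×1.4608 + 0.14×2.1790 = 1.2899
E(R_P) = R_f + β_P × MRP = 4.17% + 1.2899 × 6.80% = 12.94%

12.94%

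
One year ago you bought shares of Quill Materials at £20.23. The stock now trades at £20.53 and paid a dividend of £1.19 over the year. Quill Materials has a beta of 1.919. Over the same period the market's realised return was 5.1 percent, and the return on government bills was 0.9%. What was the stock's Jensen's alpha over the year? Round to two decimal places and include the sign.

-1.59%

Realised HPR = (P1 + D1 − P0) / P0 = (20.53 + 1.19 − 20.23) / 20.23 = 1.49 / 20.23 = 7.3653%
MRP = 5.1% − 0.9% = 4.20%
CAPM required = R_f + β·MRP = 0.9% + 1.919 × 4.2% = 8.9598%
α = realised − required = 7.3653% − 8.9598% = -1.59%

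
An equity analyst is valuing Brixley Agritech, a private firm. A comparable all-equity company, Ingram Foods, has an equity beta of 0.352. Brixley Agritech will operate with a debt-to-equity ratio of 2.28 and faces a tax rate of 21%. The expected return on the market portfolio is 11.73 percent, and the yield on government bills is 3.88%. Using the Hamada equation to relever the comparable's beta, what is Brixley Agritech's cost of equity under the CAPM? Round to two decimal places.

β_L = β_U × [1 + (1 − t)(D/E)] = 0.352 × [1 + (1 − 0.21) × 2.28]
    = 0.352 × [1 + 0.79 × 2.28] = 0.352 × 2.8012 = 0.9860
MRP = 11.73% − 3.88% = 7.85%
E(R) = R_f + β_L × MRP = 3.88% + 0.9860 × 7.85% = 11.62%

11.62%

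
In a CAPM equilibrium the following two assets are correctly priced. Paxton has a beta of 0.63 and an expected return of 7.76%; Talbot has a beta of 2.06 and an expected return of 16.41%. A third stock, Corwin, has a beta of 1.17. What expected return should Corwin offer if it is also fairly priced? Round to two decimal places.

MRP (SML slope) = (16.41% − 7.76%) / (2.06 − 0.63) = 8.65% / 1.43 = 6.0490%
R_f (intercept) = 7.76% − 0.63 × 6.0490% = 3.9491%
E(R_Corwin) = R_f + β × MRP = 3.9491% + 1.17 × 6.0490% = 11.03%

11.03%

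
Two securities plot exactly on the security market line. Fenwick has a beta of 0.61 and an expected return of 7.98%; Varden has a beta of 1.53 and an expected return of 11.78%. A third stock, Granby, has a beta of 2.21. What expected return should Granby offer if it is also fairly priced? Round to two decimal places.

MRP (SML slope) = (11.78% − 7.98%) / (1.53 − 0.61) = 3.80% / 0.92 = 4.1304%
R_f (intercept) = 7.98% − 0.61 × 4.1304% = 5.4605%
E(R_Granby) = R_f + β × MRP = 5.4605% + 2.21 × 4.1304% = 14.59%

14.59%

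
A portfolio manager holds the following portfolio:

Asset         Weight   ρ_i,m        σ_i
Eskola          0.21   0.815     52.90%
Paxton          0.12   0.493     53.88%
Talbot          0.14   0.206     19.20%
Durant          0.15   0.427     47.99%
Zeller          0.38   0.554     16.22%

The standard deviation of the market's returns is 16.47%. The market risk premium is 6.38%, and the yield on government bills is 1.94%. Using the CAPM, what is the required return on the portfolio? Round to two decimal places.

β_Eskola = 0.815 × 52.90% / 16.47% = 2.6177
β_Paxton = 0.493 × 53.88% / 16.47% = 1.6128
β_Talbot = 0.206 × 19.20% / 16.47% = 0.2401
β_Durant = 0.427 × 47.99% / 16.47% = 1.2442
β_Zeller = 0.554 × 16.22% / 16.47% = 0.5456
β_P = Σ w_i β_i = 0.21×2.6177 + 0.12×1.6128 + 0.14×0.2401 + 0.15×1.2442 + 0.38×0.5456 = 1.1708
E(R_P) = R_f + β_P × MRP = 1.94% + 1.1708 × 6.38% = 9.41%

9.41%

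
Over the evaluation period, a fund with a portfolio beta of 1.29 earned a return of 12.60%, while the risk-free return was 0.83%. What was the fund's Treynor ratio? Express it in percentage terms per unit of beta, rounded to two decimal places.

9.12%

Treynor = (R_P − R_f) / β_P = (12.60% − 0.83%) / 1.2900 = 11.77% / 1.2900 = 9.12%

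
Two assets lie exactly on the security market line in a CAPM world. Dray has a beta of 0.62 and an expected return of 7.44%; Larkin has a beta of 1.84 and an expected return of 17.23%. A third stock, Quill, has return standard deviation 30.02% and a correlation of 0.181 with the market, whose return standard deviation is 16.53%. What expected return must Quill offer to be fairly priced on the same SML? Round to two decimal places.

MRP = (17.23% − 7.44%) / (1.84 − 0.62) = 8.0246%
R_f = 7.44% − 0.62 × 8.0246% = 2.4647%
β_Quill = ρ·σ_i/σ_m = 0.181 × 30.02 / 16.53 = 0.3287
E(R_Quill) = R_f + β × MRP = 2.4647% + 0.3287 × 8.0246% = 5.10%

5.10%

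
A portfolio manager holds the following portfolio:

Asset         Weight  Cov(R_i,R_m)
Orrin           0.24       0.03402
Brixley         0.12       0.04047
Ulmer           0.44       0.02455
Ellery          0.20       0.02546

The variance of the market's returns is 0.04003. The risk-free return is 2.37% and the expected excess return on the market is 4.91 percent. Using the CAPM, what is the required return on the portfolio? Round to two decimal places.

β_Orrin = 0.03402 / 0.04003 = 0.8499
β_Brixley = 0.04047 / 0.04003 = 1.0110
β_Ulmer = 0.02455 / 0.04003 = 0.6133
β_Ellery = 0.02546 / 0.04003 = 0.6360
β_P = Σ w_i β_i = 0.24×0.8499 + 0.12×1.0110 + 0.44×0.6133 + 0.20×0.6360 = 0.7223
E(R_P) = R_f + β_P × MRP = 2.37% + 0.7223 × 4.91% = 5.92%

5.92%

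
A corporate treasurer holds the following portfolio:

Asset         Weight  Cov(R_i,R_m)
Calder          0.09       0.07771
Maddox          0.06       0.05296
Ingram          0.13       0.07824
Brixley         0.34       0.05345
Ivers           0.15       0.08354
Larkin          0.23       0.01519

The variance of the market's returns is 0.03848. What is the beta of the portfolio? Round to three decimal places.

1.417

β_Calder = 0.07771 / 0.03848 = 2.0195
β_Maddox = 0.05296 / 0.03848 = 1.3763
β_Ingram = 0.07824 / 0.03848 = 2.0333
β_Brixley = 0.05345 / 0.03848 = 1.3890
β_Ivers = 0.08354 / 0.03848 = 2.1710
β_Larkin = 0.01519 / 0.03848 = 0.3948
β_P = Σ w_i β_i = 0.09×2.0195 + 0.06×1.3763 + 0.13×2.0333 + 0.34×1.3890 + 0.15×2.1710 + 0.23×0.3948 = 1.4174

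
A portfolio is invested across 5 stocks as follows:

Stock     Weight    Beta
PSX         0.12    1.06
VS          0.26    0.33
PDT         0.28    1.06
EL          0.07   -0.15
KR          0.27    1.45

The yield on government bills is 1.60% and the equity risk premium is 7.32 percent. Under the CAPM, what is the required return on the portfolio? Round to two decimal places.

β_P = Σ w_i β_i = 0.12×1.06 + 0.26×0.33 + 0.28×1.06 + 0.07×-0.15 + 0.27×1.45 = 0.8908
E(R_P) = R_f + β_P × MRP = 1.60% + 0.8908 × 7.32% = 8.12%

8.12%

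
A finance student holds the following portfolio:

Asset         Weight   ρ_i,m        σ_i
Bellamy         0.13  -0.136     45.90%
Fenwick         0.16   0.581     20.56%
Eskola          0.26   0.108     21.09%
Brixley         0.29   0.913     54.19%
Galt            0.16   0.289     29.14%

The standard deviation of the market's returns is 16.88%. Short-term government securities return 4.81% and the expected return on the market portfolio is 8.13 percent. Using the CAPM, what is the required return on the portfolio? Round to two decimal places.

8.23%

β_Bellamy = -0.136 × 45.90% / 16.88% = -0.3698
β_Fenwick = 0.581 × 20.56% / 16.88% = 0.7077
β_Eskola = 0.108 × 21.09% / 16.88% = 0.1349
β_Brixley = 0.913 × 54.19% / 16.88% = 2.9310
β_Galt = 0.289 × 29.14% / 16.88% = 0.4989
β_P = Σ w_i β_i = 0.13×-0.3698 + 0.16×0.7077 + 0.26×0.1349 + 0.29×2.9310 + 0.16×0.4989 = 1.0300
MRP = 8.13% − 4.81% = 3.32%
E(R_P) = R_f + β_P × MRP = 4.81% + 1.0300 × 3.32% = 8.23%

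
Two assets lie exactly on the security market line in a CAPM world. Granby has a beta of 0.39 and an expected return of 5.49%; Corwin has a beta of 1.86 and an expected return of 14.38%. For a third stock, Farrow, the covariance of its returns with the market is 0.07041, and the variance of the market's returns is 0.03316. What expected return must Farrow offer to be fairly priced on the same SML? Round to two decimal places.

MRP = (14.38% − 5.49%) / (1.86 − 0.39) = 6.0476%
R_f = 5.49% − 0.39 × 6.0476% = 3.1314%
β_Farrow = Cov / Var(R_m) = 0.07041 / 0.03316 = 2.1233
E(R_Farrow) = R_f + β × MRP = 3.1314% + 2.1233 × 6.0476% = 15.97%

15.97%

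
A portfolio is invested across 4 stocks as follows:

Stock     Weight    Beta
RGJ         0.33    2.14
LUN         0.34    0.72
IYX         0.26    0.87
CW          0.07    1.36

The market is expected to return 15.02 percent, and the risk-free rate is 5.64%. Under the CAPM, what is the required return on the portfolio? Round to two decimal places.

17.58%

β_P = Σ w_i β_i = 0.33×2.14 + 0.34×0.72 + 0.26×0.87 + 0.07×1.36 = 1.2724
MRP = 15.02% − 5.64% = 9.38%
E(R_P) = R_f + β_P × MRP = 5.64% + 1.2724 × 9.38% = 17.58%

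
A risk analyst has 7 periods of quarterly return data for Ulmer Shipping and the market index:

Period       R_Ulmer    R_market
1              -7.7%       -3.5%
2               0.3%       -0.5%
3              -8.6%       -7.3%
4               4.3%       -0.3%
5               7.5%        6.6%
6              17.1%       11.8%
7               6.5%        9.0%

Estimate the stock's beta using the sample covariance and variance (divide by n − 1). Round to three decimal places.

1.205

Mean R_i = (-7.7 + 0.3 − 8.6 + 4.3 + 7.5 + 17.1 + 6.5) / 7 = 2.7714%
Mean R_m = (-3.5 − 0.5 − 7.3 − 0.3 + 6.6 + 11.8 + 9.0) / 7 = 2.2571%
Σ(R_i − R̄_i)(R_m − R̄_m) = 354.2814  ⇒  Cov = 354.2814 / 6 = 59.0469
Σ(R_m − R̄_m)² = 294.0171  ⇒  Var(R_m) = 294.0171 / 6 = 49.0029
β = Cov / Var(R_m) = 59.0469 / 49.0029 = 1.2050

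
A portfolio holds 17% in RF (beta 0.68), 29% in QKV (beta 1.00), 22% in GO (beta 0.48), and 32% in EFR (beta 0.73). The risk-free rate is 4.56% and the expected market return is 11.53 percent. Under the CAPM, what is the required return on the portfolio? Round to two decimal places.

9.75%

β_P = Σ w_i β_i = 0.17×0.68 + 0.29×1.00 + 0.22×0.48 + 0.32×0.73 = 0.7448
MRP = 11.53% − 4.56% = 6.97%
E(R_P) = R_f + β_P × MRP = 4.56% + 0.7448 × 6.97% = 9.75%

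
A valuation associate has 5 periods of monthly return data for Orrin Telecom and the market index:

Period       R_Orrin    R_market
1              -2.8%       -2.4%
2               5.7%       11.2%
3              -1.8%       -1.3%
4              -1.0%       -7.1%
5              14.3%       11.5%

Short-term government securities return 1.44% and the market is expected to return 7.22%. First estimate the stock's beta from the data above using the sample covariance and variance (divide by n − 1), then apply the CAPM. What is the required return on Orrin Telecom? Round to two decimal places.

5.67%

Mean R_i = (-2.8 + 5.7 − 1.8 − 1.0 + 14.3) / 5 = 2.8800%
Mean R_m = (-2.4 + 11.2 − 1.3 − 7.1 + 11.5) / 5 = 2.3800%
Σ(R_i − R̄_i)(R_m − R̄_m) = 210.1780  ⇒  Cov = 210.1780 / 4 = 52.5445
Σ(R_m − R̄_m)² = 287.2280  ⇒  Var(R_m) = 287.2280 / 4 = 71.8070
β = Cov / Var(R_m) = 52.5445 / 71.8070 = 0.7317
MRP = 7.22% − 1.44% = 5.78%
E(R) = R_f + β × MRP = 1.44% + 0.7317 × 5.78% = 5.67%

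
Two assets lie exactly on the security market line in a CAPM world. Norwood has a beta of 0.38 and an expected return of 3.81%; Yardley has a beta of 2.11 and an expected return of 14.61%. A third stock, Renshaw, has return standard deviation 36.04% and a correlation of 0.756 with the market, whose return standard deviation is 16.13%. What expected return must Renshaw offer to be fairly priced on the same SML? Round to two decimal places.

MRP = (14.61% − 3.81%) / (2.11 − 0.38) = 6.2428%
R_f = 3.81% − 0.38 × 6.2428% = 1.4377%
β_Renshaw = ρ·σ_i/σ_m = 0.756 × 36.04 / 16.13 = 1.6892
E(R_Renshaw) = R_f + β × MRP = 1.4377% + 1.6892 × 6.2428% = 11.98%

11.98%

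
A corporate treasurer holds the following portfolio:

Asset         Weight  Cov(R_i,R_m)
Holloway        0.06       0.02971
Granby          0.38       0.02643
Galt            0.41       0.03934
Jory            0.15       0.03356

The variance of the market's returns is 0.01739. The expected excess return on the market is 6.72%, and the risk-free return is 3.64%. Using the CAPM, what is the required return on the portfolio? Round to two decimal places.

16.39%

β_Holloway = 0.02971 / 0.01739 = 1.7085
β_Granby = 0.02643 / 0.01739 = 1.5198
β_Galt = 0.03934 / 0.01739 = 2.2622
β_Jory = 0.03356 / 0.01739 = 1.9298
β_P = Σ w_i β_i = 0.06×1.7085 + 0.38×1.5198 + 0.41×2.2622 + 0.15×1.9298 = 1.8970
E(R_P) = R_f + β_P × MRP = 3.64% + 1.8970 × 6.72% = 16.39%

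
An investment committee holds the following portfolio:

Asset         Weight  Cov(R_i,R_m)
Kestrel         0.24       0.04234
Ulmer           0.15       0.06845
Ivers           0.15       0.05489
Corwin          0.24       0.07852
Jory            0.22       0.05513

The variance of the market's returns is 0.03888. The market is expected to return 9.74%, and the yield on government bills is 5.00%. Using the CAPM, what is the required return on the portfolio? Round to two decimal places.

β_Kestrel = 0.04234 / 0.03888 = 1.0890
β_Ulmer = 0.06845 / 0.03888 = 1.7605
β_Ivers = 0.05489 / 0.03888 = 1.4118
β_Corwin = 0.07852 / 0.03888 = 2.0195
β_Jory = 0.05513 / 0.03888 = 1.4180
β_P = Σ w_i β_i = 0.24×1.0890 + 0.15×1.7605 + 0.15×1.4118 + 0.24×2.0195 + 0.22×1.4180 = 1.5338
MRP = 9.74% − 5.00% = 4.74%
E(R_P) = R_f + β_P × MRP = 5.00% + 1.5338 × 4.74% = 12.27%

12.27%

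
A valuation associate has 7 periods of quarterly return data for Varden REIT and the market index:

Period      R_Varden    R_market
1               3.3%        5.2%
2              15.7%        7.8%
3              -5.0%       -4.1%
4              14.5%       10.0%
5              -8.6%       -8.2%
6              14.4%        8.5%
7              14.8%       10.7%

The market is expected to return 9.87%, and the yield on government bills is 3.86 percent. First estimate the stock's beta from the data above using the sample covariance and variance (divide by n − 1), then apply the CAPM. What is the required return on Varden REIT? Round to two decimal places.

11.97%

Mean R_i = (3.3 + 15.7 − 5.0 + 14.5 − 8.6 + 14.4 + 14.8) / 7 = 7.0143%
Mean R_m = (5.2 + 7.8 − 4.1 + 10.0 − 8.2 + 8.5 + 10.7) / 7 = 4.2714%
Σ(R_i − R̄_i)(R_m − R̄_m) = 446.6729  ⇒  Cov = 446.6729 / 6 = 74.4455
Σ(R_m − R̄_m)² = 330.9543  ⇒  Var(R_m) = 330.9543 / 6 = 55.1591
β = Cov / Var(R_m) = 74.4455 / 55.1591 = 1.3497
MRP = 9.87% − 3.86% = 6.01%
E(R) = R_f + β × MRP = 3.86% + 1.3497 × 6.01% = 11.97%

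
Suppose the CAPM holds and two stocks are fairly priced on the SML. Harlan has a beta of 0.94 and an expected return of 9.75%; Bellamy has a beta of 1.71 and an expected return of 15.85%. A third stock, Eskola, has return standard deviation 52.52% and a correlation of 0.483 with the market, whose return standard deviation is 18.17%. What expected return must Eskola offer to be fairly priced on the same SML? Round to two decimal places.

MRP = (15.85% − 9.75%) / (1.71 − 0.94) = 7.9221%
R_f = 9.75% − 0.94 × 7.9221% = 2.3032%
β_Eskola = ρ·σ_i/σ_m = 0.483 × 52.52 / 18.17 = 1.3961
E(R_Eskola) = R_f + β × MRP = 2.3032% + 1.3961 × 7.9221% = 13.36%

13.36%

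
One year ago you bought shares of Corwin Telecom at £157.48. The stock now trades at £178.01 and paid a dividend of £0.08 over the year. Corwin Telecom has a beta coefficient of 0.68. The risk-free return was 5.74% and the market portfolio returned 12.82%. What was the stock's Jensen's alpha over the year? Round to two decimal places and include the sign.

+2.53%

Realised HPR = (P1 + D1 − P0) / P0 = (178.01 + 0.08 − 157.48) / 157.48 = 20.61 / 157.48 = 13.0874%
MRP = 12.82% − 5.74% = 7.08%
CAPM required = R_f + β·MRP = 5.74% + 0.68 × 7.08% = 10.5544%
α = realised − required = 13.0874% − 10.5544% = +2.53%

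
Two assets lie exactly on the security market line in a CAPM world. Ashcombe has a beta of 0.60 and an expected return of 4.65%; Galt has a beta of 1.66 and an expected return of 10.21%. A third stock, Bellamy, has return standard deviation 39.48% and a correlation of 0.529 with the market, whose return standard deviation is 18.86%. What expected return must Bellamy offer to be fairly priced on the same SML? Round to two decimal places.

MRP = (10.21% − 4.65%) / (1.66 − 0.60) = 5.2453%
R_f = 4.65% − 0.60 × 5.2453% = 1.5028%
β_Bellamy = ρ·σ_i/σ_m = 0.529 × 39.48 / 18.86 = 1.1074
E(R_Bellamy) = R_f + β × MRP = 1.5028% + 1.1074 × 5.2453% = 7.31%

7.31%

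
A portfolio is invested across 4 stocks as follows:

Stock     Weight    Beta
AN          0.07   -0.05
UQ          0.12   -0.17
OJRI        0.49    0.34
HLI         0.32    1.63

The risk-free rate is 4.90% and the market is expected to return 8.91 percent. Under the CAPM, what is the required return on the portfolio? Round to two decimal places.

7.56%

β_P = Σ w_i β_i = 0.07×-0.05 + 0.12×-0.17 + 0.49×0.34 + 0.32×1.63 = 0.6643
MRP = 8.91% − 4.90% = 4.01%
E(R_P) = R_f + β_P × MRP = 4.90% + 0.6643 × 4.01% = 7.56%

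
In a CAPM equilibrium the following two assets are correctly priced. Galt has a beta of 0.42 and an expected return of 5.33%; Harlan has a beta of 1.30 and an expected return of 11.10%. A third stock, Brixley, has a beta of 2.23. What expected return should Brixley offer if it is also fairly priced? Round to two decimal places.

17.20%

MRP (SML slope) = (11.10% − 5.33%) / (1.30 − 0.42) = 5.77% / 0.88 = 6.5568%
R_f (intercept) = 5.33% − 0.42 × 6.5568% = 2.5761%
E(R_Brixley) = R_f + β × MRP = 2.5761% + 2.23 × 6.5568% = 17.20%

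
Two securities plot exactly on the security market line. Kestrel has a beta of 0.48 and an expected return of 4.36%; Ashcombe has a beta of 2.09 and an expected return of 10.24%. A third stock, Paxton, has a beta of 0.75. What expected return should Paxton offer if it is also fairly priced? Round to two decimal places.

5.35%

MRP (SML slope) = (10.24% − 4.36%) / (2.09 − 0.48) = 5.88% / 1.61 = 3.6522%
R_f (intercept) = 4.36% − 0.48 × 3.6522% = 2.6069%
E(R_Paxton) = R_f + β × MRP = 2.6069% + 0.75 × 3.6522% = 5.35%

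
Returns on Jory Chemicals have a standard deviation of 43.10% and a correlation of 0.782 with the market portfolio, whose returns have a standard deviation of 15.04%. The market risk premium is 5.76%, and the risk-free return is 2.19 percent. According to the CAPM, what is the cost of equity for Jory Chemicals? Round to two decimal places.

15.10%

β = ρ × σ_i / σ_m = 0.782 × 43.10% / 15.04% = 2.2410
E(R) = 2.19% + 2.2410 × 5.76% = 15.10%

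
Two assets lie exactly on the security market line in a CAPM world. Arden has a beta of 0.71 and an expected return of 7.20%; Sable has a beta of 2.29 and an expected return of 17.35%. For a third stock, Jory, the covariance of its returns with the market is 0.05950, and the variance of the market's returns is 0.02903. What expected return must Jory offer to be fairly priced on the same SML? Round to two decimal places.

15.81%

MRP = (17.35% − 7.20%) / (2.29 − 0.71) = 6.4241%
R_f = 7.20% − 0.71 × 6.4241% = 2.6389%
β_Jory = Cov / Var(R_m) = 0.05950 / 0.02903 = 2.0496
E(R_Jory) = R_f + β × MRP = 2.6389% + 2.0496 × 6.4241% = 15.81%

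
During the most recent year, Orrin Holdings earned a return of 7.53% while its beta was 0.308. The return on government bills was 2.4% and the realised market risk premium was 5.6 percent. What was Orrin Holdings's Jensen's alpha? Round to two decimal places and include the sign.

CAPM benchmark = R_f + β(R_m − R_f) = 2.4% + 0.308 × 5.6% = 4.1248%
α = actual − benchmark = 7.53% − 4.1248% = +3.41%

+3.41%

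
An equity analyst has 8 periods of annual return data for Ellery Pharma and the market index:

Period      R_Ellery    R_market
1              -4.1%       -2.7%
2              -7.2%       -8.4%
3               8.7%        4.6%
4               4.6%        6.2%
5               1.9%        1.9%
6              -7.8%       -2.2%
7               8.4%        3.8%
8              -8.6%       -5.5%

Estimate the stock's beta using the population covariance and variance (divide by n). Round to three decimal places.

Mean R_i = (-4.1 − 7.2 + 8.7 + 4.6 + 1.9 − 7.8 + 8.4 − 8.6) / 8 = -0.5125%
Mean R_m = (-2.7 − 8.4 + 4.6 + 6.2 + 1.9 − 2.2 + 3.8 − 5.5) / 8 = -0.2875%
Σ(R_i − R̄_i)(R_m − R̄_m) = 238.9013  ⇒  Cov = 238.9013 / 8 = 29.8627
Σ(R_m − R̄_m)² = 189.9288  ⇒  Var(R_m) = 189.9288 / 8 = 23.7411
β = Cov / Var(R_m) = 29.8627 / 23.7411 = 1.2578

1.258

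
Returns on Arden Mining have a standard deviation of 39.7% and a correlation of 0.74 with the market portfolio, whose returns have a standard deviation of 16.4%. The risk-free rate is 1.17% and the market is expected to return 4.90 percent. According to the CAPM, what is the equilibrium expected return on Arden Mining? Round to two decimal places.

β = ρ × σ_i / σ_m = 0.74 × 39.7% / 16.4% = 1.7913
MRP = 4.90% − 1.17% = 3.73%
E(R) = 1.17% + 1.7913 × 3.73% = 7.85%

7.85%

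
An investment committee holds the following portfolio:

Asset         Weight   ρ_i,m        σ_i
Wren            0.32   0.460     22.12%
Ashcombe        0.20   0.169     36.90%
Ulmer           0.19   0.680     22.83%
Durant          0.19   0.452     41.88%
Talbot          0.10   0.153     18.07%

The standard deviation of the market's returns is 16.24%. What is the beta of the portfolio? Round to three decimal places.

β_Wren = 0.460 × 22.12% / 16.24% = 0.6266
β_Ashcombe = 0.169 × 36.90% / 16.24% = 0.3840
β_Ulmer = 0.680 × 22.83% / 16.24% = 0.9559
β_Durant = 0.452 × 41.88% / 16.24% = 1.1656
β_Talbot = 0.153 × 18.07% / 16.24% = 0.1702
β_P = Σ w_i β_i = 0.32×0.6266 + 0.20×0.3840 + 0.19×0.9559 + 0.19×1.1656 + 0.10×0.1702 = 0.6974

0.697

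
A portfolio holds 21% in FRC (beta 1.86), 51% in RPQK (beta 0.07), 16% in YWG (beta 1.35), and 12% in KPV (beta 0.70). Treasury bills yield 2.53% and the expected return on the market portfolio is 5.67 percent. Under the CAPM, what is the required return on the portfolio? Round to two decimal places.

4.81%

β_P = Σ w_i β_i = 0.21×1.86 + 0.51×0.07 + 0.16×1.35 + 0.12×0.70 = 0.7263
MRP = 5.67% − 2.53% = 3.14%
E(R_P) = R_f + β_P × MRP = 2.53% + 0.7263 × 3.14% = 4.81%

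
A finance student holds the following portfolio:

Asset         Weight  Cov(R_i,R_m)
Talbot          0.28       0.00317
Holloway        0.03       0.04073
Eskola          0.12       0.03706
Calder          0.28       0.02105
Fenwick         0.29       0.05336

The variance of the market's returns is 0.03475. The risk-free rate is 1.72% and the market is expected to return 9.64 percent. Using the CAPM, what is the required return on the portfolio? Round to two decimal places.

8.08%

β_Talbot = 0.00317 / 0.03475 = 0.0912
β_Holloway = 0.04073 / 0.03475 = 1.1721
β_Eskola = 0.03706 / 0.03475 = 1.0665
β_Calder = 0.02105 / 0.03475 = 0.6058
β_Fenwick = 0.05336 / 0.03475 = 1.5355
β_P = Σ w_i β_i = 0.28×0.0912 + 0.03×1.1721 + 0.12×1.0665 + 0.28×0.6058 + 0.29×1.5355 = 0.8036
MRP = 9.64% − 1.72% = 7.92%
E(R_P) = R_f + β_P × MRP = 1.72% + 0.8036 × 7.92% = 8.08%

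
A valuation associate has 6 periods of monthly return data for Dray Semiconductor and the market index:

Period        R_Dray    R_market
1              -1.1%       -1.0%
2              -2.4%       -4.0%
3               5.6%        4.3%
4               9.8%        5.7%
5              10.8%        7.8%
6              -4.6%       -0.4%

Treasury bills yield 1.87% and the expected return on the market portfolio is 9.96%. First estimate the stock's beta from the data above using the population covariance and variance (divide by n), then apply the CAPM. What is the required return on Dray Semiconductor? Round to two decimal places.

12.77%

Mean R_i = (-1.1 − 2.4 + 5.6 + 9.8 + 10.8 − 4.6) / 6 = 3.0167%
Mean R_m = (-1.0 − 4.0 + 4.3 + 5.7 + 7.8 − 0.4) / 6 = 2.0667%
Σ(R_i − R̄_i)(R_m − R̄_m) = 139.3133  ⇒  Cov = 139.3133 / 6 = 23.2189
Σ(R_m − R̄_m)² = 103.3533  ⇒  Var(R_m) = 103.3533 / 6 = 17.2256
β = Cov / Var(R_m) = 23.2189 / 17.2256 = 1.3479
MRP = 9.96% − 1.87% = 8.09%
E(R) = R_f + β × MRP = 1.87% + 1.3479 × 8.09% = 12.77%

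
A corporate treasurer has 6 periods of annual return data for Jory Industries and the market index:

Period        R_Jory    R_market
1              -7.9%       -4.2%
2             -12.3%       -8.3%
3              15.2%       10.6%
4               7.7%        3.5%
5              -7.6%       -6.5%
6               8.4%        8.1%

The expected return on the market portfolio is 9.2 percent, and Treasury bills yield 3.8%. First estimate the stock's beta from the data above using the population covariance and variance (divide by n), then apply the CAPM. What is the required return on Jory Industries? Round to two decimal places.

Mean R_i = (-7.9 − 12.3 + 15.2 + 7.7 − 7.6 + 8.4) / 6 = 0.5833%
Mean R_m = (-4.2 − 8.3 + 10.6 + 3.5 − 6.5 + 8.1) / 6 = 0.5333%
Σ(R_i − R̄_i)(R_m − R̄_m) = 438.9133  ⇒  Cov = 438.9133 / 6 = 73.1522
Σ(R_m − R̄_m)² = 317.2933  ⇒  Var(R_m) = 317.2933 / 6 = 52.8822
β = Cov / Var(R_m) = 73.1522 / 52.8822 = 1.3833
MRP = 9.2% − 3.8% = 5.40%
E(R) = R_f + β × MRP = 3.8% + 1.3833 × 5.4% = 11.27%

11.27%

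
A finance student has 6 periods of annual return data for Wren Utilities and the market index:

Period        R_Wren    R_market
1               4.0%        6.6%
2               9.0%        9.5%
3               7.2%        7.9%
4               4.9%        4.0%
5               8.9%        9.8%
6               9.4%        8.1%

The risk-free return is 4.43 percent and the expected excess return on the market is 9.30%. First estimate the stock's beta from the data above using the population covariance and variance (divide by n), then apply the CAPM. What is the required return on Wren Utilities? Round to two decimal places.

Mean R_i = (4.0 + 9.0 + 7.2 + 4.9 + 8.9 + 9.4) / 6 = 7.2333%
Mean R_m = (6.6 + 9.5 + 7.9 + 4.0 + 9.8 + 8.1) / 6 = 7.6500%
Σ(R_i − R̄_i)(R_m − R̄_m) = 19.7300  ⇒  Cov = 19.7300 / 6 = 3.2883
Σ(R_m − R̄_m)² = 22.7350  ⇒  Var(R_m) = 22.7350 / 6 = 3.7892
β = Cov / Var(R_m) = 3.2883 / 3.7892 = 0.8678
E(R) = R_f + β × MRP = 4.43% + 0.8678 × 9.30% = 12.50%

12.50%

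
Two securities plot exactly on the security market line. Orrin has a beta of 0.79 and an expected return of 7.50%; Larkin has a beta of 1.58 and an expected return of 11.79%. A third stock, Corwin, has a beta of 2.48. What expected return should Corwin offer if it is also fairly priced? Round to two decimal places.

MRP (SML slope) = (11.79% − 7.50%) / (1.58 − 0.79) = 4.29% / 0.79 = 5.4304%
R_f (intercept) = 7.50% − 0.79 × 5.4304% = 3.2100%
E(R_Corwin) = R_f + β × MRP = 3.2100% + 2.48 × 5.4304% = 16.68%

16.68%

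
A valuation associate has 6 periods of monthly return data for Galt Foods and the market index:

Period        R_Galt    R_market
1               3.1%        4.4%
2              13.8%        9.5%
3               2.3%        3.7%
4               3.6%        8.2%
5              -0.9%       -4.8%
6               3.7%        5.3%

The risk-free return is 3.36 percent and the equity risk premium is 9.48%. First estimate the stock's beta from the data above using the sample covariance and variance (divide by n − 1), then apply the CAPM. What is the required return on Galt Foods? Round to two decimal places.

Mean R_i = (3.1 + 13.8 + 2.3 + 3.6 − 0.9 + 3.7) / 6 = 4.2667%
Mean R_m = (4.4 + 9.5 + 3.7 + 8.2 − 4.8 + 5.3) / 6 = 4.3833%
Σ(R_i − R̄_i)(R_m − R̄_m) = 94.4867  ⇒  Cov = 94.4867 / 5 = 18.8973
Σ(R_m − R̄_m)² = 126.3883  ⇒  Var(R_m) = 126.3883 / 5 = 25.2777
β = Cov / Var(R_m) = 18.8973 / 25.2777 = 0.7476
E(R) = R_f + β × MRP = 3.36% + 0.7476 × 9.48% = 10.45%

10.45%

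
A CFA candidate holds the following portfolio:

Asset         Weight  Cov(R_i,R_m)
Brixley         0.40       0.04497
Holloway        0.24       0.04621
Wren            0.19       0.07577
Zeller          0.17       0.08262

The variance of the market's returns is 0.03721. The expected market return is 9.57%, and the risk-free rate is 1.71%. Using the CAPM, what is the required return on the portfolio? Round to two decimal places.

β_Brixley = 0.04497 / 0.03721 = 1.2085
β_Holloway = 0.04621 / 0.03721 = 1.2419
β_Wren = 0.07577 / 0.03721 = 2.0363
β_Zeller = 0.08262 / 0.03721 = 2.2204
β_P = Σ w_i β_i = 0.40×1.2085 + 0.24×1.2419 + 0.19×2.0363 + 0.17×2.2204 = 1.5458
MRP = 9.57% − 1.71% = 7.86%
E(R_P) = R_f + β_P × MRP = 1.71% + 1.5458 × 7.86% = 13.86%

13.86%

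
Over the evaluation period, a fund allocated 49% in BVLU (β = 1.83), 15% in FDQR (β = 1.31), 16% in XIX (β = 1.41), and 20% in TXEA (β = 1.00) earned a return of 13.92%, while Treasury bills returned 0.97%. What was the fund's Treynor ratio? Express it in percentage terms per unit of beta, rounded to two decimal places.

8.53%

β_P = 0.49×1.83 + 0.15×1.31 + 0.16×1.41 + 0.20×1.00 = 1.5188
Treynor = (R_P − R_f) / β_P = (13.92% − 0.97%) / 1.5188 = 12.95% / 1.5188 = 8.53%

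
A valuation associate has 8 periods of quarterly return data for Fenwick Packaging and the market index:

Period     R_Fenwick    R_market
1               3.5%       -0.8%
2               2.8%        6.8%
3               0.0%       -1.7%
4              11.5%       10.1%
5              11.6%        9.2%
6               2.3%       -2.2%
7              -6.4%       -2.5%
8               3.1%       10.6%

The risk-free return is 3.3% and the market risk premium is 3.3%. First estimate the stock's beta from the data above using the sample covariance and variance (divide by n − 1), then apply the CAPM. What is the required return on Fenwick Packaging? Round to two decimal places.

Mean R_i = (3.5 + 2.8 + 0.0 + 11.5 + 11.6 + 2.3 − 6.4 + 3.1) / 8 = 3.5500%
Mean R_m = (-0.8 + 6.8 − 1.7 + 10.1 + 9.2 − 2.2 − 2.5 + 10.6) / 8 = 3.6875%
Σ(R_i − R̄_i)(R_m − R̄_m) = 178.1850  ⇒  Cov = 178.1850 / 7 = 25.4550
Σ(R_m − R̄_m)² = 251.0888  ⇒  Var(R_m) = 251.0888 / 7 = 35.8698
β = Cov / Var(R_m) = 25.4550 / 35.8698 = 0.7096
E(R) = R_f + β × MRP = 3.3% + 0.7096 × 3.3% = 5.64%

5.64%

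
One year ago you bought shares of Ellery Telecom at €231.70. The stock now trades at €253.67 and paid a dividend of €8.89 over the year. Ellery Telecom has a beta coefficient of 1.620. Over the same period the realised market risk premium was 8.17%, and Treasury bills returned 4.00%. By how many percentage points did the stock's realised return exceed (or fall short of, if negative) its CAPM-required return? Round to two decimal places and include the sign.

-3.92%

Realised HPR = (P1 + D1 − P0) / P0 = (253.67 + 8.89 − 231.70) / 231.70 = 30.86 / 231.70 = 13.3189%
CAPM required = R_f + β·MRP = 4.00% + 1.620 × 8.17% = 17.23540%
α = realised − required = 13.3189% − 17.23540% = -3.92%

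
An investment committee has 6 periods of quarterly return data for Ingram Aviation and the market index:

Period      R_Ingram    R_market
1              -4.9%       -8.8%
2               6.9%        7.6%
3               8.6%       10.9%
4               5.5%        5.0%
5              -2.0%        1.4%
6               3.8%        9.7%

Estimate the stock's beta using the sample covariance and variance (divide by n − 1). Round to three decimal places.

0.658

Mean R_i = (-4.9 + 6.9 + 8.6 + 5.5 − 2.0 + 3.8) / 6 = 2.9833%
Mean R_m = (-8.8 + 7.6 + 10.9 + 5.0 + 1.4 + 9.7) / 6 = 4.3000%
Σ(R_i − R̄_i)(R_m − R̄_m) = 173.8900  ⇒  Cov = 173.8900 / 5 = 34.7780
Σ(R_m − R̄_m)² = 264.1200  ⇒  Var(R_m) = 264.1200 / 5 = 52.8240
β = Cov / Var(R_m) = 34.7780 / 52.8240 = 0.6584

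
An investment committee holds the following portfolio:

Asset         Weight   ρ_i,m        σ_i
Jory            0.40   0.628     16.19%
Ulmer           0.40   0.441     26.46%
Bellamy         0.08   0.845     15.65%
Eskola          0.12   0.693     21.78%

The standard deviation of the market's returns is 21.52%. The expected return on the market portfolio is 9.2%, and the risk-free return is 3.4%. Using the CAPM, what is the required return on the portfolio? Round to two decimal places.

6.53%

β_Jory = 0.628 × 16.19% / 21.52% = 0.4725
β_Ulmer = 0.441 × 26.46% / 21.52% = 0.5422
β_Bellamy = 0.845 × 15.65% / 21.52% = 0.6145
β_Eskola = 0.693 × 21.78% / 21.52% = 0.7014
β_P = Σ w_i β_i = 0.40×0.4725 + 0.40×0.5422 + 0.08×0.6145 + 0.12×0.7014 = 0.5392
MRP = 9.2% − 3.4% = 5.80%
E(R_P) = R_f + β_P × MRP = 3.4% + 0.5392 × 5.8% = 6.53%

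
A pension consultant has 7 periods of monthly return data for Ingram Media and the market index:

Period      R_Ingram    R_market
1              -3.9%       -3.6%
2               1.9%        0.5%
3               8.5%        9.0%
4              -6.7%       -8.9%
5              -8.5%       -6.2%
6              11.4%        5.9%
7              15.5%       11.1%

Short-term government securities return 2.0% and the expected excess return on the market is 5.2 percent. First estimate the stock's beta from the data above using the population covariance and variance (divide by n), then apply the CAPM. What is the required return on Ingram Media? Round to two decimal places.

8.09%

Mean R_i = (-3.9 + 1.9 + 8.5 − 6.7 − 8.5 + 11.4 + 15.5) / 7 = 2.6000%
Mean R_m = (-3.6 + 0.5 + 9.0 − 8.9 − 6.2 + 5.9 + 11.1) / 7 = 1.1143%
Σ(R_i − R̄_i)(R_m − R̄_m) = 422.8500  ⇒  Cov = 422.8500 / 7 = 60.4071
Σ(R_m − R̄_m)² = 361.1886  ⇒  Var(R_m) = 361.1886 / 7 = 51.5984
β = Cov / Var(R_m) = 60.4071 / 51.5984 = 1.1707
E(R) = R_f + β × MRP = 2.0% + 1.1707 × 5.2% = 8.09%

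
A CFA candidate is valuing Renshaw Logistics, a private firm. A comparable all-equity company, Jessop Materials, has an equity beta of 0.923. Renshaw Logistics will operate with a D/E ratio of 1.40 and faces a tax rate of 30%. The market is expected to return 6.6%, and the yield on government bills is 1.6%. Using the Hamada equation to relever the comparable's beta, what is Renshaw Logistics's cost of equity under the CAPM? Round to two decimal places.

β_L = β_U × [1 + (1 − t)(D/E)] = 0.923 × [1 + (1 − 0.30) × 1.40]
    = 0.923 × [1 + 0.70 × 1.40] = 0.923 × 1.9800 = 1.8275
MRP = 6.6% − 1.6% = 5.00%
E(R) = R_f + β_L × MRP = 1.6% + 1.8275 × 5.0% = 10.74%

10.74%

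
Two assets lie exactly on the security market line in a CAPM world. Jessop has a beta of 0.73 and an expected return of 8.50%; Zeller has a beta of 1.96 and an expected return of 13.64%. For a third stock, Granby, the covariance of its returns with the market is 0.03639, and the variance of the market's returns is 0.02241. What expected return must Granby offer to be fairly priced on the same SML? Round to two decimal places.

MRP = (13.64% − 8.50%) / (1.96 − 0.73) = 4.1789%
R_f = 8.50% − 0.73 × 4.1789% = 5.4494%
β_Granby = Cov / Var(R_m) = 0.03639 / 0.02241 = 1.6238
E(R_Granby) = R_f + β × MRP = 5.4494% + 1.6238 × 4.1789% = 12.24%

12.24%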